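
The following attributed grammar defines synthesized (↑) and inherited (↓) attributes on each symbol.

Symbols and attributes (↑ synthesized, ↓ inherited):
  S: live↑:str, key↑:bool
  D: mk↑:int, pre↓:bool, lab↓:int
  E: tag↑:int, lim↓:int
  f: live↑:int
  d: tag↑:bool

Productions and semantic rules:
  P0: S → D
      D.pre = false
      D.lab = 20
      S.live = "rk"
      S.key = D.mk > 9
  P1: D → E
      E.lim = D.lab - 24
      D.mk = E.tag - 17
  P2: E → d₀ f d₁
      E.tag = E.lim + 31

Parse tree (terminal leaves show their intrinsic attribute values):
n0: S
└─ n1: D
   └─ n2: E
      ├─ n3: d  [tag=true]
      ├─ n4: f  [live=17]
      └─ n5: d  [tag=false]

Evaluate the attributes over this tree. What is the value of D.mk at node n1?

1. n1.pre = false  [false]
2. n1.lab = 20  [20]
3. n2.lim = -4  [D.lab - 24]
4. n3.tag = true  [terminal]
5. n4.live = 17  [terminal]
6. n5.tag = false  [terminal]
7. n2.tag = 27  [E.lim + 31]
8. n1.mk = 10  [E.tag - 17]
9. n0.live = "rk"  ["rk"]
10. n0.key = true  [D.mk > 9]

10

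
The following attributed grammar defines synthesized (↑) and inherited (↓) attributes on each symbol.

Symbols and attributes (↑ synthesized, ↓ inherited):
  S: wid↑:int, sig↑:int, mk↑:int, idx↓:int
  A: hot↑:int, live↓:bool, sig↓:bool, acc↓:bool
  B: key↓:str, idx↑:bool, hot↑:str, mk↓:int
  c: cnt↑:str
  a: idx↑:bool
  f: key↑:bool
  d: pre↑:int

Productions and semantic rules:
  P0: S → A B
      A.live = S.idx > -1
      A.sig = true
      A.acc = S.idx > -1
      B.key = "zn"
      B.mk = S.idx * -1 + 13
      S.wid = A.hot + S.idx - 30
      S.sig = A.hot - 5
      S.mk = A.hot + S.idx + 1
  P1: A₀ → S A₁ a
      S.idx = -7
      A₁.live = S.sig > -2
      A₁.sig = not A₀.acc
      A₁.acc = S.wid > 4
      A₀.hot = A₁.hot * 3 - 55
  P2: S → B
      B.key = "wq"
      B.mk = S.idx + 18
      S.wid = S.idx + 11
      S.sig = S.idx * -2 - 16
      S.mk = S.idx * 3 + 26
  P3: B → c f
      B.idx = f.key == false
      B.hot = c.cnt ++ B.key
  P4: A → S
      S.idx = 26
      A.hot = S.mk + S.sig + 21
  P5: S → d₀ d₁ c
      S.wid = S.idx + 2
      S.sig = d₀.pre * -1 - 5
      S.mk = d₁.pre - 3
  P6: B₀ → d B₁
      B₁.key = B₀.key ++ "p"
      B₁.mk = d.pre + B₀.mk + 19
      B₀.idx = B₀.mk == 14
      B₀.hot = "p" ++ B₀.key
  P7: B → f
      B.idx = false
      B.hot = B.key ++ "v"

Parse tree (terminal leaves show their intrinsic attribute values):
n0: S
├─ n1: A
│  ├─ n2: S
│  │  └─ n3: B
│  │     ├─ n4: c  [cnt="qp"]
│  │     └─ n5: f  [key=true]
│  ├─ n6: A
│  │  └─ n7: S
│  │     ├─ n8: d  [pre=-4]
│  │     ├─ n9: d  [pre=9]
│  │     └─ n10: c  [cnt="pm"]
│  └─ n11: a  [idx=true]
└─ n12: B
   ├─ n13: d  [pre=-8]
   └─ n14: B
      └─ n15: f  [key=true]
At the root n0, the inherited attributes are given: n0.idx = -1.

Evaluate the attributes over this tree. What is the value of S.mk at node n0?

23

1. n0.idx = -1  [given at root]
2. n1.live = false  [S.idx > -1]
3. n1.sig = true  [true]
4. n1.acc = false  [S.idx > -1]
5. n2.idx = -7  [-7]
6. n3.key = "wq"  ["wq"]
7. n3.mk = 11  [S.idx + 18]
8. n4.cnt = "qp"  [terminal]
9. n5.key = true  [terminal]
10. n3.idx = false  [f.key == false]
11. n3.hot = "qpwq"  [c.cnt ++ B.key]
12. n2.wid = 4  [S.idx + 11]
13. n2.sig = -2  [S.idx * -2 - 16]
14. n2.mk = 5  [S.idx * 3 + 26]
15. n6.live = false  [S.sig > -2]
16. n6.sig = true  [not A₀.acc]
17. n6.acc = false  [S.wid > 4]
18. n7.idx = 26  [26]
19. n8.pre = -4  [terminal]
20. n9.pre = 9  [terminal]
21. n10.cnt = "pm"  [terminal]
22. n7.wid = 28  [S.idx + 2]
23. n7.sig = -1  [d₀.pre * -1 - 5]
24. n7.mk = 6  [d₁.pre - 3]
25. n6.hot = 26  [S.mk + S.sig + 21]
26. n11.idx = true  [terminal]
27. n1.hot = 23  [A₁.hot * 3 - 55]
28. n12.key = "zn"  ["zn"]
29. n12.mk = 14  [S.idx * -1 + 13]
30. n13.pre = -8  [terminal]
31. n14.key = "znp"  [B₀.key ++ "p"]
32. n14.mk = 25  [d.pre + B₀.mk + 19]
33. n15.key = true  [terminal]
34. n14.idx = false  [false]
35. n14.hot = "znpv"  [B.key ++ "v"]
36. n12.idx = true  [B₀.mk == 14]
37. n12.hot = "pzn"  ["p" ++ B₀.key]
38. n0.wid = -8  [A.hot + S.idx - 30]
39. n0.sig = 18  [A.hot - 5]
40. n0.mk = 23  [A.hot + S.idx + 1]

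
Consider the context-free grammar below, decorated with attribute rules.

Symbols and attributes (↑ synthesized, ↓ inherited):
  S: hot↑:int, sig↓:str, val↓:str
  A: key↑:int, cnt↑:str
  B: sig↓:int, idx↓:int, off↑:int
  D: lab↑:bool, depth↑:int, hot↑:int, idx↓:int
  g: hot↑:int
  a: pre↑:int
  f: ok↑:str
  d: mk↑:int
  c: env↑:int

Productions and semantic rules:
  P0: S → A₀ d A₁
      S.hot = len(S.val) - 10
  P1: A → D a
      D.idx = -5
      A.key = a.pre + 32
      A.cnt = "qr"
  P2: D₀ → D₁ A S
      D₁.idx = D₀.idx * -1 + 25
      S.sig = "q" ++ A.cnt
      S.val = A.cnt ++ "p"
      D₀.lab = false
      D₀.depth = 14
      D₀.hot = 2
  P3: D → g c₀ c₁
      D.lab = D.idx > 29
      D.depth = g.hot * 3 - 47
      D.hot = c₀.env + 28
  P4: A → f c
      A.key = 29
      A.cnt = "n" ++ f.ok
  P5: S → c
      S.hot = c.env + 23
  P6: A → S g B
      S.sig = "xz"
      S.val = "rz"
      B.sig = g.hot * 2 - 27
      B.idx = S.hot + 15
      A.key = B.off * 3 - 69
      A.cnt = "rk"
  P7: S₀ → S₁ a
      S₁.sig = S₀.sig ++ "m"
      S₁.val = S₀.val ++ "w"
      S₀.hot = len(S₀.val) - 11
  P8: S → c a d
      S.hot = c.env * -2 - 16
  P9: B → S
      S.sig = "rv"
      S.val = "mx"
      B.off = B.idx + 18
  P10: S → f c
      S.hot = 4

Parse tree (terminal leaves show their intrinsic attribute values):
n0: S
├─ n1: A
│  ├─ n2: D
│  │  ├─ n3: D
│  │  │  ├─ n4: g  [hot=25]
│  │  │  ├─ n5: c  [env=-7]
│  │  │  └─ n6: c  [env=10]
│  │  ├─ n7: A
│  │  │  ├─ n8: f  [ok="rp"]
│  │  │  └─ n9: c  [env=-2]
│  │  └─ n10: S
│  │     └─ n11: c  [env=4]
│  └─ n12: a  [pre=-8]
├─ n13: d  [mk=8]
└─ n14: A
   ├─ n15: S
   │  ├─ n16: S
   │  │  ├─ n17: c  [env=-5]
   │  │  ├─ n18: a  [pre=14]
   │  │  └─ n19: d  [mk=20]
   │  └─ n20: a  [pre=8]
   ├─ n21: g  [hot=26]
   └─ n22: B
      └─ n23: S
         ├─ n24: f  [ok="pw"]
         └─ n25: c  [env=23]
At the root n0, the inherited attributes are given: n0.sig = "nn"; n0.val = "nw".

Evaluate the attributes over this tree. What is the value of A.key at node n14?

1. n0.sig = "nn"  [given at root]
2. n0.val = "nw"  [given at root]
3. n2.idx = -5  [-5]
4. n3.idx = 30  [D₀.idx * -1 + 25]
5. n4.hot = 25  [terminal]
6. n5.env = -7  [terminal]
7. n6.env = 10  [terminal]
8. n3.lab = true  [D.idx > 29]
9. n3.depth = 28  [g.hot * 3 - 47]
10. n3.hot = 21  [c₀.env + 28]
11. n8.ok = "rp"  [terminal]
12. n9.env = -2  [terminal]
13. n7.key = 29  [29]
14. n7.cnt = "nrp"  ["n" ++ f.ok]
15. n10.sig = "qnrp"  ["q" ++ A.cnt]
16. n10.val = "nrpp"  [A.cnt ++ "p"]
17. n11.env = 4  [terminal]
18. n10.hot = 27  [c.env + 23]
19. n2.lab = false  [false]
20. n2.depth = 14  [14]
21. n2.hot = 2  [2]
22. n12.pre = -8  [terminal]
23. n1.key = 24  [a.pre + 32]
24. n1.cnt = "qr"  ["qr"]
25. n13.mk = 8  [terminal]
26. n15.sig = "xz"  ["xz"]
27. n15.val = "rz"  ["rz"]
28. n16.sig = "xzm"  [S₀.sig ++ "m"]
29. n16.val = "rzw"  [S₀.val ++ "w"]
30. n17.env = -5  [terminal]
31. n18.pre = 14  [terminal]
32. n19.mk = 20  [terminal]
33. n16.hot = -6  [c.env * -2 - 16]
34. n20.pre = 8  [terminal]
35. n15.hot = -9  [len(S₀.val) - 11]
36. n21.hot = 26  [terminal]
37. n22.sig = 25  [g.hot * 2 - 27]
38. n22.idx = 6  [S.hot + 15]
39. n23.sig = "rv"  ["rv"]
40. n23.val = "mx"  ["mx"]
41. n24.ok = "pw"  [terminal]
42. n25.env = 23  [terminal]
43. n23.hot = 4  [4]
44. n22.off = 24  [B.idx + 18]
45. n14.key = 3  [B.off * 3 - 69]
46. n14.cnt = "rk"  ["rk"]
47. n0.hot = -8  [len(S.val) - 10]

3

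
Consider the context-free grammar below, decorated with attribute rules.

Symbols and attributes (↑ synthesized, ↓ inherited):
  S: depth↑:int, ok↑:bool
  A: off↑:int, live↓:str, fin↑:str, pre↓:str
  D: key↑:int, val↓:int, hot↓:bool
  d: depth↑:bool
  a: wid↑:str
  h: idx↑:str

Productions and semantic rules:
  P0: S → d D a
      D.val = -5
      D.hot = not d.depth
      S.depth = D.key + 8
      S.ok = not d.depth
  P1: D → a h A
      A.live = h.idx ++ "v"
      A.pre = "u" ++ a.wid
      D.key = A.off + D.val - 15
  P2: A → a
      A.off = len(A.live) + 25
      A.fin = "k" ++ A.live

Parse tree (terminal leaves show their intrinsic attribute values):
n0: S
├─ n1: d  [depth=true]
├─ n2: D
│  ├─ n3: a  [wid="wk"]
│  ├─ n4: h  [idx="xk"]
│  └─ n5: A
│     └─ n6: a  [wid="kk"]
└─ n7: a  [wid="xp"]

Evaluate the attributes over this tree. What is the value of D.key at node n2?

8

1. n1.depth = true  [terminal]
2. n2.val = -5  [-5]
3. n2.hot = false  [not d.depth]
4. n3.wid = "wk"  [terminal]
5. n4.idx = "xk"  [terminal]
6. n5.live = "xkv"  [h.idx ++ "v"]
7. n5.pre = "uwk"  ["u" ++ a.wid]
8. n6.wid = "kk"  [terminal]
9. n5.off = 28  [len(A.live) + 25]
10. n5.fin = "kxkv"  ["k" ++ A.live]
11. n2.key = 8  [A.off + D.val - 15]
12. n7.wid = "xp"  [terminal]
13. n0.depth = 16  [D.key + 8]
14. n0.ok = false  [not d.depth]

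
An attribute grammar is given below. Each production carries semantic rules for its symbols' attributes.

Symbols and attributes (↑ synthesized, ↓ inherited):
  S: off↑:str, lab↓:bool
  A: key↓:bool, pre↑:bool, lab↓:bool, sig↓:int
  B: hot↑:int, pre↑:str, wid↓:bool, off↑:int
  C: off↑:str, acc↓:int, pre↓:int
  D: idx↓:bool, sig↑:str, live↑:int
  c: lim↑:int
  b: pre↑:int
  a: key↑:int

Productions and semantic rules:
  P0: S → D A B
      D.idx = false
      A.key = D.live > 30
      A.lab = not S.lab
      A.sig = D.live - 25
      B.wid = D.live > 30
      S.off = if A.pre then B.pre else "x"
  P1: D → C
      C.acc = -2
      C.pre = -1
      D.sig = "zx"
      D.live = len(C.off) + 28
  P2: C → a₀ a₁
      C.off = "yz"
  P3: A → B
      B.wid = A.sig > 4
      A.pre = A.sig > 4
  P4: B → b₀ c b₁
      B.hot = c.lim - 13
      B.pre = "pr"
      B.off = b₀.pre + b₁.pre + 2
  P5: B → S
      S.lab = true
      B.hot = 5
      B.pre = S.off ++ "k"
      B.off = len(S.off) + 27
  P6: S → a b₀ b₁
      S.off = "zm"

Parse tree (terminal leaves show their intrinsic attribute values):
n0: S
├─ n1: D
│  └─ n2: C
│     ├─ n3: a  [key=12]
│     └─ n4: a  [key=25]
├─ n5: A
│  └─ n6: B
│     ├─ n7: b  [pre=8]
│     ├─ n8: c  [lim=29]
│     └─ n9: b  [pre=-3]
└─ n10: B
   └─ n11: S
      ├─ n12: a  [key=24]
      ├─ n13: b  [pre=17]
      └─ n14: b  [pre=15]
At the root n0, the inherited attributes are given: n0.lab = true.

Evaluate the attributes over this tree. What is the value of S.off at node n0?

"zmk"

1. n0.lab = true  [given at root]
2. n1.idx = false  [false]
3. n2.acc = -2  [-2]
4. n2.pre = -1  [-1]
5. n3.key = 12  [terminal]
6. n4.key = 25  [terminal]
7. n2.off = "yz"  ["yz"]
8. n1.sig = "zx"  ["zx"]
9. n1.live = 30  [len(C.off) + 28]
10. n5.key = false  [D.live > 30]
11. n5.lab = false  [not S.lab]
12. n5.sig = 5  [D.live - 25]
13. n6.wid = true  [A.sig > 4]
14. n7.pre = 8  [terminal]
15. n8.lim = 29  [terminal]
16. n9.pre = -3  [terminal]
17. n6.hot = 16  [c.lim - 13]
18. n6.pre = "pr"  ["pr"]
19. n6.off = 7  [b₀.pre + b₁.pre + 2]
20. n5.pre = true  [A.sig > 4]
21. n10.wid = false  [D.live > 30]
22. n11.lab = true  [true]
23. n12.key = 24  [terminal]
24. n13.pre = 17  [terminal]
25. n14.pre = 15  [terminal]
26. n11.off = "zm"  ["zm"]
27. n10.hot = 5  [5]
28. n10.pre = "zmk"  [S.off ++ "k"]
29. n10.off = 29  [len(S.off) + 27]
30. n0.off = "zmk"  [if A.pre then B.pre else "x"]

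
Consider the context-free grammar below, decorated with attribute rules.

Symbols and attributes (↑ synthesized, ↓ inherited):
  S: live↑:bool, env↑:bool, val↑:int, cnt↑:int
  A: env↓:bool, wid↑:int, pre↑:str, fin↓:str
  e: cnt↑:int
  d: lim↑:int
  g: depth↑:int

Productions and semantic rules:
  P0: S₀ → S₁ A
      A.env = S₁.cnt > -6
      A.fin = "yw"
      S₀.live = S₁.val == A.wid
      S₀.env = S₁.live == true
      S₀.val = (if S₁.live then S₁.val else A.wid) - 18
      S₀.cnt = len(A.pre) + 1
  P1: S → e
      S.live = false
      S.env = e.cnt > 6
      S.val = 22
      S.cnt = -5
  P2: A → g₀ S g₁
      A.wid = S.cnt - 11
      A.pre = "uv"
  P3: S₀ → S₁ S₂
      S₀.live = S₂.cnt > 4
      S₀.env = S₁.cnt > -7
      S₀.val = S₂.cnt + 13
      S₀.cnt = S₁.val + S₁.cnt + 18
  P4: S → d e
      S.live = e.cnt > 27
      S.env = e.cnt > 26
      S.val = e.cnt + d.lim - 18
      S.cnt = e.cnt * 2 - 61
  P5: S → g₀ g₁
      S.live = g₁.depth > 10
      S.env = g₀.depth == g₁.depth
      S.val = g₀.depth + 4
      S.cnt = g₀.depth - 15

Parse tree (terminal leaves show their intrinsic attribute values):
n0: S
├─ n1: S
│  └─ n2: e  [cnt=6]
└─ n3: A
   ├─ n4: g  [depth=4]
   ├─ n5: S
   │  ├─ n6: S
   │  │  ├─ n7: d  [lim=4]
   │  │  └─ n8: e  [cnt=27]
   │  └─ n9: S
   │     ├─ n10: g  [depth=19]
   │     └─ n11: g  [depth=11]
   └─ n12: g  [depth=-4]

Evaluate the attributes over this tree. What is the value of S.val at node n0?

-5

1. n2.cnt = 6  [terminal]
2. n1.live = false  [false]
3. n1.env = false  [e.cnt > 6]
4. n1.val = 22  [22]
5. n1.cnt = -5  [-5]
6. n3.env = true  [S₁.cnt > -6]
7. n3.fin = "yw"  ["yw"]
8. n4.depth = 4  [terminal]
9. n7.lim = 4  [terminal]
10. n8.cnt = 27  [terminal]
11. n6.live = false  [e.cnt > 27]
12. n6.env = true  [e.cnt > 26]
13. n6.val = 13  [e.cnt + d.lim - 18]
14. n6.cnt = -7  [e.cnt * 2 - 61]
15. n10.depth = 19  [terminal]
16. n11.depth = 11  [terminal]
17. n9.live = true  [g₁.depth > 10]
18. n9.env = false  [g₀.depth == g₁.depth]
19. n9.val = 23  [g₀.depth + 4]
20. n9.cnt = 4  [g₀.depth - 15]
21. n5.live = false  [S₂.cnt > 4]
22. n5.env = false  [S₁.cnt > -7]
23. n5.val = 17  [S₂.cnt + 13]
24. n5.cnt = 24  [S₁.val + S₁.cnt + 18]
25. n12.depth = -4  [terminal]
26. n3.wid = 13  [S.cnt - 11]
27. n3.pre = "uv"  ["uv"]
28. n0.live = false  [S₁.val == A.wid]
29. n0.env = false  [S₁.live == true]
30. n0.val = -5  [(if S₁.live then S₁.val else A.wid) - 18]
31. n0.cnt = 3  [len(A.pre) + 1]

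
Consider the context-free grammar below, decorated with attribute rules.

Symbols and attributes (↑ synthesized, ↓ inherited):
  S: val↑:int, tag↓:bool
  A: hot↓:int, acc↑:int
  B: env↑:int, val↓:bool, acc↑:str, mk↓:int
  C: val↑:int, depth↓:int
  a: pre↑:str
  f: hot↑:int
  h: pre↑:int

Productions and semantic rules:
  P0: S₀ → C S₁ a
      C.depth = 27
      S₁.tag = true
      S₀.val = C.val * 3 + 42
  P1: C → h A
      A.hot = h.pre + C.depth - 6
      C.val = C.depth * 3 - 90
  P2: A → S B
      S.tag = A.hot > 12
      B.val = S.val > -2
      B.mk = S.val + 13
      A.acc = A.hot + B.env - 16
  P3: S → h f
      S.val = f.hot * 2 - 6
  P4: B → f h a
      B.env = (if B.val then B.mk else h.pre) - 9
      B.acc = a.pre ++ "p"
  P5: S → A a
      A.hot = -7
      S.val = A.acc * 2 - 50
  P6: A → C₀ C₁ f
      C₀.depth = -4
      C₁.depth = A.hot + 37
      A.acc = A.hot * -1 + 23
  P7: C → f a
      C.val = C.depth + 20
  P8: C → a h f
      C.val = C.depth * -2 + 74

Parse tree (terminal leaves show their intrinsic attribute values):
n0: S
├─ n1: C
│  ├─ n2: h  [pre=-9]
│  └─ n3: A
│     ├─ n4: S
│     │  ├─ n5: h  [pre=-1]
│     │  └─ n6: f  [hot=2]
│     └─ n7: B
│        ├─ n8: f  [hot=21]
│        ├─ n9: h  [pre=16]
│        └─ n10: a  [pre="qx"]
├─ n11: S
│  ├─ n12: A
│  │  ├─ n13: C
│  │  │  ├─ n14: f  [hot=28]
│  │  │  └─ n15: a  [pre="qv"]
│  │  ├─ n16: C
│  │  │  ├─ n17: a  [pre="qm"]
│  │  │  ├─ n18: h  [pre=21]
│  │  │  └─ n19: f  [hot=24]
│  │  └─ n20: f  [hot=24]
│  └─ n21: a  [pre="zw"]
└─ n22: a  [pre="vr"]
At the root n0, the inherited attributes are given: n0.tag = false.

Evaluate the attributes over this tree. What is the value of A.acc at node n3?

3

1. n0.tag = false  [given at root]
2. n1.depth = 27  [27]
3. n2.pre = -9  [terminal]
4. n3.hot = 12  [h.pre + C.depth - 6]
5. n4.tag = false  [A.hot > 12]
6. n5.pre = -1  [terminal]
7. n6.hot = 2  [terminal]
8. n4.val = -2  [f.hot * 2 - 6]
9. n7.val = false  [S.val > -2]
10. n7.mk = 11  [S.val + 13]
11. n8.hot = 21  [terminal]
12. n9.pre = 16  [terminal]
13. n10.pre = "qx"  [terminal]
14. n7.env = 7  [(if B.val then B.mk else h.pre) - 9]
15. n7.acc = "qxp"  [a.pre ++ "p"]
16. n3.acc = 3  [A.hot + B.env - 16]
17. n1.val = -9  [C.depth * 3 - 90]
18. n11.tag = true  [true]
19. n12.hot = -7  [-7]
20. n13.depth = -4  [-4]
21. n14.hot = 28  [terminal]
22. n15.pre = "qv"  [terminal]
23. n13.val = 16  [C.depth + 20]
24. n16.depth = 30  [A.hot + 37]
25. n17.pre = "qm"  [terminal]
26. n18.pre = 21  [terminal]
27. n19.hot = 24  [terminal]
28. n16.val = 14  [C.depth * -2 + 74]
29. n20.hot = 24  [terminal]
30. n12.acc = 30  [A.hot * -1 + 23]
31. n21.pre = "zw"  [terminal]
32. n11.val = 10  [A.acc * 2 - 50]
33. n22.pre = "vr"  [terminal]
34. n0.val = 15  [C.val * 3 + 42]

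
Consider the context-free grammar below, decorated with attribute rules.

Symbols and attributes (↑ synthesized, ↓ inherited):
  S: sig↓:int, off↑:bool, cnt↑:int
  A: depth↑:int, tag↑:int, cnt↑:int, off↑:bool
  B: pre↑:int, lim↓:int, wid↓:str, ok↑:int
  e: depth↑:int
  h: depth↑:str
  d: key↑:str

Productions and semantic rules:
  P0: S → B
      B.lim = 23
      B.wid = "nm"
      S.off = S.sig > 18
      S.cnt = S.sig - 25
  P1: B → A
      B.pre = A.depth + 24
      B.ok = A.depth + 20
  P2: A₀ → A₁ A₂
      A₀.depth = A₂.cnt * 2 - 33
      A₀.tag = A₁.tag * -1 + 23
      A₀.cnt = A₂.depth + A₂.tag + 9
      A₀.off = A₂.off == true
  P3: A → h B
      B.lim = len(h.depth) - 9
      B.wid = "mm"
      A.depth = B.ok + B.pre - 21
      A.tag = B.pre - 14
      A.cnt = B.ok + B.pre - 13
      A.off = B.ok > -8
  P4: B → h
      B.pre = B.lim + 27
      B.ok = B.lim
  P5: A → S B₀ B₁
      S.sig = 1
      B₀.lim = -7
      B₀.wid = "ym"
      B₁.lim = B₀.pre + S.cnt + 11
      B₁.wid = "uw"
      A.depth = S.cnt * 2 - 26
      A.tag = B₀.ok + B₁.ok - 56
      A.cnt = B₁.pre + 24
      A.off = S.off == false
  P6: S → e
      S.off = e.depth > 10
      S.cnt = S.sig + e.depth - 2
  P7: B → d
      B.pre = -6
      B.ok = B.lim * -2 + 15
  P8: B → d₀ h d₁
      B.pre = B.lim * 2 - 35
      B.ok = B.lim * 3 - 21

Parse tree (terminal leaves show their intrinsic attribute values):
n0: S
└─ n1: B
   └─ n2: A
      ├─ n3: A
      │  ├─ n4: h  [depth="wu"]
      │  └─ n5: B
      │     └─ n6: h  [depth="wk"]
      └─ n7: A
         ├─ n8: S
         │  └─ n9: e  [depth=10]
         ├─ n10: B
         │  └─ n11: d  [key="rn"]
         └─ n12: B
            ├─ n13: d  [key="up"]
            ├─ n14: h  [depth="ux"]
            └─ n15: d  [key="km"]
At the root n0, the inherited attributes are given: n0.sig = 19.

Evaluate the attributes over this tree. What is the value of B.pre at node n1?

1. n0.sig = 19  [given at root]
2. n1.lim = 23  [23]
3. n1.wid = "nm"  ["nm"]
4. n4.depth = "wu"  [terminal]
5. n5.lim = -7  [len(h.depth) - 9]
6. n5.wid = "mm"  ["mm"]
7. n6.depth = "wk"  [terminal]
8. n5.pre = 20  [B.lim + 27]
9. n5.ok = -7  [B.lim]
10. n3.depth = -8  [B.ok + B.pre - 21]
11. n3.tag = 6  [B.pre - 14]
12. n3.cnt = 0  [B.ok + B.pre - 13]
13. n3.off = true  [B.ok > -8]
14. n8.sig = 1  [1]
15. n9.depth = 10  [terminal]
16. n8.off = false  [e.depth > 10]
17. n8.cnt = 9  [S.sig + e.depth - 2]
18. n10.lim = -7  [-7]
19. n10.wid = "ym"  ["ym"]
20. n11.key = "rn"  [terminal]
21. n10.pre = -6  [-6]
22. n10.ok = 29  [B.lim * -2 + 15]
23. n12.lim = 14  [B₀.pre + S.cnt + 11]
24. n12.wid = "uw"  ["uw"]
25. n13.key = "up"  [terminal]
26. n14.depth = "ux"  [terminal]
27. n15.key = "km"  [terminal]
28. n12.pre = -7  [B.lim * 2 - 35]
29. n12.ok = 21  [B.lim * 3 - 21]
30. n7.depth = -8  [S.cnt * 2 - 26]
31. n7.tag = -6  [B₀.ok + B₁.ok - 56]
32. n7.cnt = 17  [B₁.pre + 24]
33. n7.off = true  [S.off == false]
34. n2.depth = 1  [A₂.cnt * 2 - 33]
35. n2.tag = 17  [A₁.tag * -1 + 23]
36. n2.cnt = -5  [A₂.depth + A₂.tag + 9]
37. n2.off = true  [A₂.off == true]
38. n1.pre = 25  [A.depth + 24]
39. n1.ok = 21  [A.depth + 20]
40. n0.off = true  [S.sig > 18]
41. n0.cnt = -6  [S.sig - 25]

25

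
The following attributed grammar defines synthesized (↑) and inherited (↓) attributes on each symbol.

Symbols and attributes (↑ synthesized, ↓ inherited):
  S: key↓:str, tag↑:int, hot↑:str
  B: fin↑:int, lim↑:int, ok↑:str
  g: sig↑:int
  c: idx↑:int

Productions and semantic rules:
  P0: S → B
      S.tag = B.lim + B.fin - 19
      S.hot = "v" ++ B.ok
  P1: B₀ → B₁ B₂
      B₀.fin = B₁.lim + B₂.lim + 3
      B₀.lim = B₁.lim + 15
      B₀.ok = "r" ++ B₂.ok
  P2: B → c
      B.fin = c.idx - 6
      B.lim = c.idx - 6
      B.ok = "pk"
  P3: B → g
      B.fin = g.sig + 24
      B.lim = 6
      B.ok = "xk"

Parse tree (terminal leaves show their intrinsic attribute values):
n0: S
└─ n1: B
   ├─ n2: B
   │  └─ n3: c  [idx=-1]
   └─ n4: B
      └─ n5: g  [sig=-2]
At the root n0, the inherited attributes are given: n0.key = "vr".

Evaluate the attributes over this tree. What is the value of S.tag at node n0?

-9

1. n0.key = "vr"  [given at root]
2. n3.idx = -1  [terminal]
3. n2.fin = -7  [c.idx - 6]
4. n2.lim = -7  [c.idx - 6]
5. n2.ok = "pk"  ["pk"]
6. n5.sig = -2  [terminal]
7. n4.fin = 22  [g.sig + 24]
8. n4.lim = 6  [6]
9. n4.ok = "xk"  ["xk"]
10. n1.fin = 2  [B₁.lim + B₂.lim + 3]
11. n1.lim = 8  [B₁.lim + 15]
12. n1.ok = "rxk"  ["r" ++ B₂.ok]
13. n0.tag = -9  [B.lim + B.fin - 19]
14. n0.hot = "vrxk"  ["v" ++ B.ok]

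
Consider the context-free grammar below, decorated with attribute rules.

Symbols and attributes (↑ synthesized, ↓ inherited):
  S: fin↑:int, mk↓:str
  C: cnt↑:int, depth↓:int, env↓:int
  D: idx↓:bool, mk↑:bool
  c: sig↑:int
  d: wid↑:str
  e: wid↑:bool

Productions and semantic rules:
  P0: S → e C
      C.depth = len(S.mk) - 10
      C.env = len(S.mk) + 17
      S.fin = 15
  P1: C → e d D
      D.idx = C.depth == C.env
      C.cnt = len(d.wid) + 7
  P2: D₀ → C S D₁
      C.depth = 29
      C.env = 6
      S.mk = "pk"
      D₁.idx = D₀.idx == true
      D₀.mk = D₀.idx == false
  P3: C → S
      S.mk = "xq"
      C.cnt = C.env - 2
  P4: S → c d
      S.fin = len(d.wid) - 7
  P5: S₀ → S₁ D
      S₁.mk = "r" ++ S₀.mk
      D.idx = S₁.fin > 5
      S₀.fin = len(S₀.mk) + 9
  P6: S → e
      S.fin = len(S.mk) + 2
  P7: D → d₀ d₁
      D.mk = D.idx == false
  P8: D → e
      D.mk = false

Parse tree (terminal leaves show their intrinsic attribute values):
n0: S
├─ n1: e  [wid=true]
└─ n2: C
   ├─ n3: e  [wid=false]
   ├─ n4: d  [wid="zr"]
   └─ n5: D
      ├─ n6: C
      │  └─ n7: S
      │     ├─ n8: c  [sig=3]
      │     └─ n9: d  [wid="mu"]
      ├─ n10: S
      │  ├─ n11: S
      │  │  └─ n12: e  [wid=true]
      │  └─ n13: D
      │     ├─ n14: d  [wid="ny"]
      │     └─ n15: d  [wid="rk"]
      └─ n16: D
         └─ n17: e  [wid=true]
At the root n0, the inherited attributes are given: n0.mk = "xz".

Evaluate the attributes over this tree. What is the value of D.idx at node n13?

1. n0.mk = "xz"  [given at root]
2. n1.wid = true  [terminal]
3. n2.depth = -8  [len(S.mk) - 10]
4. n2.env = 19  [len(S.mk) + 17]
5. n3.wid = false  [terminal]
6. n4.wid = "zr"  [terminal]
7. n5.idx = false  [C.depth == C.env]
8. n6.depth = 29  [29]
9. n6.env = 6  [6]
10. n7.mk = "xq"  ["xq"]
11. n8.sig = 3  [terminal]
12. n9.wid = "mu"  [terminal]
13. n7.fin = -5  [len(d.wid) - 7]
14. n6.cnt = 4  [C.env - 2]
15. n10.mk = "pk"  ["pk"]
16. n11.mk = "rpk"  ["r" ++ S₀.mk]
17. n12.wid = true  [terminal]
18. n11.fin = 5  [len(S.mk) + 2]
19. n13.idx = false  [S₁.fin > 5]
20. n14.wid = "ny"  [terminal]
21. n15.wid = "rk"  [terminal]
22. n13.mk = true  [D.idx == false]
23. n10.fin = 11  [len(S₀.mk) + 9]
24. n16.idx = false  [D₀.idx == true]
25. n17.wid = true  [terminal]
26. n16.mk = false  [false]
27. n5.mk = true  [D₀.idx == false]
28. n2.cnt = 9  [len(d.wid) + 7]
29. n0.fin = 15  [15]

false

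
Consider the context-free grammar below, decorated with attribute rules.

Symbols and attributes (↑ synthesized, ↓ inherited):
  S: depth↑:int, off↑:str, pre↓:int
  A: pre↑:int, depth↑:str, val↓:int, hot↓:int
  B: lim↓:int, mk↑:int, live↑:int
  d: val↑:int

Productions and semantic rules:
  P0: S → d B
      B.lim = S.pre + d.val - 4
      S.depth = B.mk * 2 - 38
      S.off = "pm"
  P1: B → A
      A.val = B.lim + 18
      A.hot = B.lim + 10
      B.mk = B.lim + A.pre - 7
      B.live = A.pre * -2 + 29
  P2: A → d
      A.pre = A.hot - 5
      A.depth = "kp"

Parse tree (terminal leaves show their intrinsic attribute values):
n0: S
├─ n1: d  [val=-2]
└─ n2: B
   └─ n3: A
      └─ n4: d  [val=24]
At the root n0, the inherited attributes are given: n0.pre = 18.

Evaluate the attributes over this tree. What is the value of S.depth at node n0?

6

1. n0.pre = 18  [given at root]
2. n1.val = -2  [terminal]
3. n2.lim = 12  [S.pre + d.val - 4]
4. n3.val = 30  [B.lim + 18]
5. n3.hot = 22  [B.lim + 10]
6. n4.val = 24  [terminal]
7. n3.pre = 17  [A.hot - 5]
8. n3.depth = "kp"  ["kp"]
9. n2.mk = 22  [B.lim + A.pre - 7]
10. n2.live = -5  [A.pre * -2 + 29]
11. n0.depth = 6  [B.mk * 2 - 38]
12. n0.off = "pm"  ["pm"]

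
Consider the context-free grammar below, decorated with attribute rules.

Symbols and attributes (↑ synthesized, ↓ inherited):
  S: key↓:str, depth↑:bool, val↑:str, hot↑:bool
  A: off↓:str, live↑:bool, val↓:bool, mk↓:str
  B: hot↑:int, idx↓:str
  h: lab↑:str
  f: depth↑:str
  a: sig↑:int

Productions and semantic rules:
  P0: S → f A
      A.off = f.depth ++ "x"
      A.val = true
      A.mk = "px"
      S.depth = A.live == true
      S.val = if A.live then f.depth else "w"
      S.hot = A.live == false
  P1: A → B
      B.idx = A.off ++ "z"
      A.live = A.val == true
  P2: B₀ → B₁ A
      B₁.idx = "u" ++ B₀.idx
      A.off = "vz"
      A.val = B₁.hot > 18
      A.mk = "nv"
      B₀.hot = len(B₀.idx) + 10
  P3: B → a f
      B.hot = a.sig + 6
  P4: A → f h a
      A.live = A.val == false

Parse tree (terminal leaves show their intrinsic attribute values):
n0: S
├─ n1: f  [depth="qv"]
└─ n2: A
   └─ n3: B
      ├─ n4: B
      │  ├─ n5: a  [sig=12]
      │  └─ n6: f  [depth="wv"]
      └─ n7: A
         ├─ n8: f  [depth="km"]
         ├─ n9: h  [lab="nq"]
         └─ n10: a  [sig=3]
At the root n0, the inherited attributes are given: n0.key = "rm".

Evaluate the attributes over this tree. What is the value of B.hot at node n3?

14

1. n0.key = "rm"  [given at root]
2. n1.depth = "qv"  [terminal]
3. n2.off = "qvx"  [f.depth ++ "x"]
4. n2.val = true  [true]
5. n2.mk = "px"  ["px"]
6. n3.idx = "qvxz"  [A.off ++ "z"]
7. n4.idx = "uqvxz"  ["u" ++ B₀.idx]
8. n5.sig = 12  [terminal]
9. n6.depth = "wv"  [terminal]
10. n4.hot = 18  [a.sig + 6]
11. n7.off = "vz"  ["vz"]
12. n7.val = false  [B₁.hot > 18]
13. n7.mk = "nv"  ["nv"]
14. n8.depth = "km"  [terminal]
15. n9.lab = "nq"  [terminal]
16. n10.sig = 3  [terminal]
17. n7.live = true  [A.val == false]
18. n3.hot = 14  [len(B₀.idx) + 10]
19. n2.live = true  [A.val == true]
20. n0.depth = true  [A.live == true]
21. n0.val = "qv"  [if A.live then f.depth else "w"]
22. n0.hot = false  [A.live == false]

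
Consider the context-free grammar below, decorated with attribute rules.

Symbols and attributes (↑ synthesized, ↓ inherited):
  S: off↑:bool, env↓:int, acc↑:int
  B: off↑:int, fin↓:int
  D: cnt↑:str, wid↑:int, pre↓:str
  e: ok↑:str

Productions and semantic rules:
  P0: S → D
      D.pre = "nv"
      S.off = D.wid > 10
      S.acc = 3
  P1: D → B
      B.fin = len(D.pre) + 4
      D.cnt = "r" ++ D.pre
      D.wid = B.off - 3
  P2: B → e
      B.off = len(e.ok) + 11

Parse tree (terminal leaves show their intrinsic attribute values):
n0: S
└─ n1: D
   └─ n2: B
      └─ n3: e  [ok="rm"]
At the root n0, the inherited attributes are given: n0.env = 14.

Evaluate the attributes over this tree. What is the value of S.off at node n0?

1. n0.env = 14  [given at root]
2. n1.pre = "nv"  ["nv"]
3. n2.fin = 6  [len(D.pre) + 4]
4. n3.ok = "rm"  [terminal]
5. n2.off = 13  [len(e.ok) + 11]
6. n1.cnt = "rnv"  ["r" ++ D.pre]
7. n1.wid = 10  [B.off - 3]
8. n0.off = false  [D.wid > 10]
9. n0.acc = 3  [3]

false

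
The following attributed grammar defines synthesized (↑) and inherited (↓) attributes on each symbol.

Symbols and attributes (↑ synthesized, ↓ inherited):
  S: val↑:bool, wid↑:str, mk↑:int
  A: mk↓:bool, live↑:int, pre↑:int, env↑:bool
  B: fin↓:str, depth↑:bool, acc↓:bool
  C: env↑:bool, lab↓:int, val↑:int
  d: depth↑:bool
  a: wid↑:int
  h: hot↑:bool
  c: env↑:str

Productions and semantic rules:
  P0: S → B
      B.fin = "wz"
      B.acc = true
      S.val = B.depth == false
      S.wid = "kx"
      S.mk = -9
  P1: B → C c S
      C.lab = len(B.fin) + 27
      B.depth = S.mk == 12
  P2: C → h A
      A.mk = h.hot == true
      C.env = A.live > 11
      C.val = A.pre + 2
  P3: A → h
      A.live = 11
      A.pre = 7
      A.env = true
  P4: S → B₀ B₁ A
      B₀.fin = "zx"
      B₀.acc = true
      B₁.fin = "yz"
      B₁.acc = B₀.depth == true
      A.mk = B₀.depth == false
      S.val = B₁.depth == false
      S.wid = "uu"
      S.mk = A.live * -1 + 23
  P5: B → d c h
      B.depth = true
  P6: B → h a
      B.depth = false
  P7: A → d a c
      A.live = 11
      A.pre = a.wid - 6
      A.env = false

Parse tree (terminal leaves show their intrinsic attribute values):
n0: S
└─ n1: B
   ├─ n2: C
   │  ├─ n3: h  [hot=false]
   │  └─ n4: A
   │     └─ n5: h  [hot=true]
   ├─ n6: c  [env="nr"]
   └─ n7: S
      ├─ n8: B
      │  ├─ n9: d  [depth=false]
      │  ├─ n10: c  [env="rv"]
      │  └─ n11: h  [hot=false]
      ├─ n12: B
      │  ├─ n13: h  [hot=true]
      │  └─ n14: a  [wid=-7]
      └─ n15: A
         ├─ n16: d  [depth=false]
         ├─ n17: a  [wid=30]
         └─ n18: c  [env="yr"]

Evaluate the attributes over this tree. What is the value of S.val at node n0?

1. n1.fin = "wz"  ["wz"]
2. n1.acc = true  [true]
3. n2.lab = 29  [len(B.fin) + 27]
4. n3.hot = false  [terminal]
5. n4.mk = false  [h.hot == true]
6. n5.hot = true  [terminal]
7. n4.live = 11  [11]
8. n4.pre = 7  [7]
9. n4.env = true  [true]
10. n2.env = false  [A.live > 11]
11. n2.val = 9  [A.pre + 2]
12. n6.env = "nr"  [terminal]
13. n8.fin = "zx"  ["zx"]
14. n8.acc = true  [true]
15. n9.depth = false  [terminal]
16. n10.env = "rv"  [terminal]
17. n11.hot = false  [terminal]
18. n8.depth = true  [true]
19. n12.fin = "yz"  ["yz"]
20. n12.acc = true  [B₀.depth == true]
21. n13.hot = true  [terminal]
22. n14.wid = -7  [terminal]
23. n12.depth = false  [false]
24. n15.mk = false  [B₀.depth == false]
25. n16.depth = false  [terminal]
26. n17.wid = 30  [terminal]
27. n18.env = "yr"  [terminal]
28. n15.live = 11  [11]
29. n15.pre = 24  [a.wid - 6]
30. n15.env = false  [false]
31. n7.val = true  [B₁.depth == false]
32. n7.wid = "uu"  ["uu"]
33. n7.mk = 12  [A.live * -1 + 23]
34. n1.depth = true  [S.mk == 12]
35. n0.val = false  [B.depth == false]
36. n0.wid = "kx"  ["kx"]
37. n0.mk = -9  [-9]

false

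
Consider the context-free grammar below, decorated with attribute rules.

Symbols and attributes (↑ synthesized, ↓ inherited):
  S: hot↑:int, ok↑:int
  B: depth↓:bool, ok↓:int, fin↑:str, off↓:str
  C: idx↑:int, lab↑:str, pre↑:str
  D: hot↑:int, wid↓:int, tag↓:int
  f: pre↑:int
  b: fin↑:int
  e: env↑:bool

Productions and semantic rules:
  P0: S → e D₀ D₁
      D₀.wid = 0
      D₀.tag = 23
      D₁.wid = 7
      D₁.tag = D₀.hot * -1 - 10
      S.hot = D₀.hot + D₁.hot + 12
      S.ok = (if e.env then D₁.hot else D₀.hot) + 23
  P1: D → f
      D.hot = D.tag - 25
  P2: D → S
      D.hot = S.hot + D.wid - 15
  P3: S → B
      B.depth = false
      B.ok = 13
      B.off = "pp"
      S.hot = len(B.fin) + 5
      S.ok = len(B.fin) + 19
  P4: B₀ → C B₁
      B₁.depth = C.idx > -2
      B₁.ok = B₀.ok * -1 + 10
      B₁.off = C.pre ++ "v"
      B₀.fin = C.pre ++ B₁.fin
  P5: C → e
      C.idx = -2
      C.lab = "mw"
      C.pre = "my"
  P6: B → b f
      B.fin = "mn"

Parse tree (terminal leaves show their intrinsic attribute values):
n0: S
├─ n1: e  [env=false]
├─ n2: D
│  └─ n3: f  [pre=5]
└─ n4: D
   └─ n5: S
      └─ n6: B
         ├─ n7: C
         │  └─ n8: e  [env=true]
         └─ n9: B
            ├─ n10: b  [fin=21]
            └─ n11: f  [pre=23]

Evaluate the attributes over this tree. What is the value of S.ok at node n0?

21

1. n1.env = false  [terminal]
2. n2.wid = 0  [0]
3. n2.tag = 23  [23]
4. n3.pre = 5  [terminal]
5. n2.hot = -2  [D.tag - 25]
6. n4.wid = 7  [7]
7. n4.tag = -8  [D₀.hot * -1 - 10]
8. n6.depth = false  [false]
9. n6.ok = 13  [13]
10. n6.off = "pp"  ["pp"]
11. n8.env = true  [terminal]
12. n7.idx = -2  [-2]
13. n7.lab = "mw"  ["mw"]
14. n7.pre = "my"  ["my"]
15. n9.depth = false  [C.idx > -2]
16. n9.ok = -3  [B₀.ok * -1 + 10]
17. n9.off = "myv"  [C.pre ++ "v"]
18. n10.fin = 21  [terminal]
19. n11.pre = 23  [terminal]
20. n9.fin = "mn"  ["mn"]
21. n6.fin = "mymn"  [C.pre ++ B₁.fin]
22. n5.hot = 9  [len(B.fin) + 5]
23. n5.ok = 23  [len(B.fin) + 19]
24. n4.hot = 1  [S.hot + D.wid - 15]
25. n0.hot = 11  [D₀.hot + D₁.hot + 12]
26. n0.ok = 21  [(if e.env then D₁.hot else D₀.hot) + 23]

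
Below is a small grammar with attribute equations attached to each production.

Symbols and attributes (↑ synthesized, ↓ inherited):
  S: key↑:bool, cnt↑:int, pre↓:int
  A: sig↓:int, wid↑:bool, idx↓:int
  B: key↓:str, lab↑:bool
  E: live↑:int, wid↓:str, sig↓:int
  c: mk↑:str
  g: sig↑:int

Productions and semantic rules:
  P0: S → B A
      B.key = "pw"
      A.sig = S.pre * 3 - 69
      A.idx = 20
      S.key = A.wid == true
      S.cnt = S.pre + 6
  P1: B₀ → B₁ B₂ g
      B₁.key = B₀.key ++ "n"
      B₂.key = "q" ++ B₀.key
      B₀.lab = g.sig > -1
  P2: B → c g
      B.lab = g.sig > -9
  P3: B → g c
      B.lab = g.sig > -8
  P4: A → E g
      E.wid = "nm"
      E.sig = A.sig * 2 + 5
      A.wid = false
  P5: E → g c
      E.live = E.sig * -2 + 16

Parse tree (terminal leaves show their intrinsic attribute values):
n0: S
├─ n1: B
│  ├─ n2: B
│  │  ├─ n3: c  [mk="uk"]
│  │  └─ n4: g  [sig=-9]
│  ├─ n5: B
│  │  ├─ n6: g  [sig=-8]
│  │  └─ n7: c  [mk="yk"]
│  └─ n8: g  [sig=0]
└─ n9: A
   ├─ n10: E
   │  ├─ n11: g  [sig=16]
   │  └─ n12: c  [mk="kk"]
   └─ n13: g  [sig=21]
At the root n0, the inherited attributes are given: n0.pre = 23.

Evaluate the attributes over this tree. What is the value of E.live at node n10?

1. n0.pre = 23  [given at root]
2. n1.key = "pw"  ["pw"]
3. n2.key = "pwn"  [B₀.key ++ "n"]
4. n3.mk = "uk"  [terminal]
5. n4.sig = -9  [terminal]
6. n2.lab = false  [g.sig > -9]
7. n5.key = "qpw"  ["q" ++ B₀.key]
8. n6.sig = -8  [terminal]
9. n7.mk = "yk"  [terminal]
10. n5.lab = false  [g.sig > -8]
11. n8.sig = 0  [terminal]
12. n1.lab = true  [g.sig > -1]
13. n9.sig = 0  [S.pre * 3 - 69]
14. n9.idx = 20  [20]
15. n10.wid = "nm"  ["nm"]
16. n10.sig = 5  [A.sig * 2 + 5]
17. n11.sig = 16  [terminal]
18. n12.mk = "kk"  [terminal]
19. n10.live = 6  [E.sig * -2 + 16]
20. n13.sig = 21  [terminal]
21. n9.wid = false  [false]
22. n0.key = false  [A.wid == true]
23. n0.cnt = 29  [S.pre + 6]

6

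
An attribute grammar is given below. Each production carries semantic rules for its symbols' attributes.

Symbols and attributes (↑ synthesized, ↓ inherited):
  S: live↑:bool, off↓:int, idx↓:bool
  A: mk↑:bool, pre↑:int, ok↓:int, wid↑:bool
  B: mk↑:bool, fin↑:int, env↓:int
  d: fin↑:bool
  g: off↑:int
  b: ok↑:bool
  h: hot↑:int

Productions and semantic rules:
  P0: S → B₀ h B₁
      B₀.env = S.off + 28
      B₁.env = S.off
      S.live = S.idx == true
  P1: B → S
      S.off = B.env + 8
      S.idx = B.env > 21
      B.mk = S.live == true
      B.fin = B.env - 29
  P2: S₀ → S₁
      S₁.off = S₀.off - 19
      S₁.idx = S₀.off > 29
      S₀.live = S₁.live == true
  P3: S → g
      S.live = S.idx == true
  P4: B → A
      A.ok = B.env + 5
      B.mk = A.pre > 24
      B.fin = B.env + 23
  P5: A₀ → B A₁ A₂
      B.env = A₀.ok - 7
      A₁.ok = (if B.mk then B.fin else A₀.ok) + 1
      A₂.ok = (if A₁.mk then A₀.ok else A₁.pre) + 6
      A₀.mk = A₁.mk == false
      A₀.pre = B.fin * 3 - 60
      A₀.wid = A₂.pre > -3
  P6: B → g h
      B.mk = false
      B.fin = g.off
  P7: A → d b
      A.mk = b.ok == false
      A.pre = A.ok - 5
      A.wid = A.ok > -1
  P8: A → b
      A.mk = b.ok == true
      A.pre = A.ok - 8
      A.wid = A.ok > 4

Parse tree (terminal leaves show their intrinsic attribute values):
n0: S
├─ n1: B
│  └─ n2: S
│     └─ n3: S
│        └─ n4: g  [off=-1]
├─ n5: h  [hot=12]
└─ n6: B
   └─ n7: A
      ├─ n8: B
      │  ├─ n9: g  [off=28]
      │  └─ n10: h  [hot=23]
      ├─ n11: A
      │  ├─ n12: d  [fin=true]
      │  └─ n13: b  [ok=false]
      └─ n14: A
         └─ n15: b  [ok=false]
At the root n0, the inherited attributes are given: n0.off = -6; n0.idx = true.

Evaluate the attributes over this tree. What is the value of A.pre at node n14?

-3

1. n0.off = -6  [given at root]
2. n0.idx = true  [given at root]
3. n1.env = 22  [S.off + 28]
4. n2.off = 30  [B.env + 8]
5. n2.idx = true  [B.env > 21]
6. n3.off = 11  [S₀.off - 19]
7. n3.idx = true  [S₀.off > 29]
8. n4.off = -1  [terminal]
9. n3.live = true  [S.idx == true]
10. n2.live = true  [S₁.live == true]
11. n1.mk = true  [S.live == true]
12. n1.fin = -7  [B.env - 29]
13. n5.hot = 12  [terminal]
14. n6.env = -6  [S.off]
15. n7.ok = -1  [B.env + 5]
16. n8.env = -8  [A₀.ok - 7]
17. n9.off = 28  [terminal]
18. n10.hot = 23  [terminal]
19. n8.mk = false  [false]
20. n8.fin = 28  [g.off]
21. n11.ok = 0  [(if B.mk then B.fin else A₀.ok) + 1]
22. n12.fin = true  [terminal]
23. n13.ok = false  [terminal]
24. n11.mk = true  [b.ok == false]
25. n11.pre = -5  [A.ok - 5]
26. n11.wid = true  [A.ok > -1]
27. n14.ok = 5  [(if A₁.mk then A₀.ok else A₁.pre) + 6]
28. n15.ok = false  [terminal]
29. n14.mk = false  [b.ok == true]
30. n14.pre = -3  [A.ok - 8]
31. n14.wid = true  [A.ok > 4]
32. n7.mk = false  [A₁.mk == false]
33. n7.pre = 24  [B.fin * 3 - 60]
34. n7.wid = false  [A₂.pre > -3]
35. n6.mk = false  [A.pre > 24]
36. n6.fin = 17  [B.env + 23]
37. n0.live = true  [S.idx == true]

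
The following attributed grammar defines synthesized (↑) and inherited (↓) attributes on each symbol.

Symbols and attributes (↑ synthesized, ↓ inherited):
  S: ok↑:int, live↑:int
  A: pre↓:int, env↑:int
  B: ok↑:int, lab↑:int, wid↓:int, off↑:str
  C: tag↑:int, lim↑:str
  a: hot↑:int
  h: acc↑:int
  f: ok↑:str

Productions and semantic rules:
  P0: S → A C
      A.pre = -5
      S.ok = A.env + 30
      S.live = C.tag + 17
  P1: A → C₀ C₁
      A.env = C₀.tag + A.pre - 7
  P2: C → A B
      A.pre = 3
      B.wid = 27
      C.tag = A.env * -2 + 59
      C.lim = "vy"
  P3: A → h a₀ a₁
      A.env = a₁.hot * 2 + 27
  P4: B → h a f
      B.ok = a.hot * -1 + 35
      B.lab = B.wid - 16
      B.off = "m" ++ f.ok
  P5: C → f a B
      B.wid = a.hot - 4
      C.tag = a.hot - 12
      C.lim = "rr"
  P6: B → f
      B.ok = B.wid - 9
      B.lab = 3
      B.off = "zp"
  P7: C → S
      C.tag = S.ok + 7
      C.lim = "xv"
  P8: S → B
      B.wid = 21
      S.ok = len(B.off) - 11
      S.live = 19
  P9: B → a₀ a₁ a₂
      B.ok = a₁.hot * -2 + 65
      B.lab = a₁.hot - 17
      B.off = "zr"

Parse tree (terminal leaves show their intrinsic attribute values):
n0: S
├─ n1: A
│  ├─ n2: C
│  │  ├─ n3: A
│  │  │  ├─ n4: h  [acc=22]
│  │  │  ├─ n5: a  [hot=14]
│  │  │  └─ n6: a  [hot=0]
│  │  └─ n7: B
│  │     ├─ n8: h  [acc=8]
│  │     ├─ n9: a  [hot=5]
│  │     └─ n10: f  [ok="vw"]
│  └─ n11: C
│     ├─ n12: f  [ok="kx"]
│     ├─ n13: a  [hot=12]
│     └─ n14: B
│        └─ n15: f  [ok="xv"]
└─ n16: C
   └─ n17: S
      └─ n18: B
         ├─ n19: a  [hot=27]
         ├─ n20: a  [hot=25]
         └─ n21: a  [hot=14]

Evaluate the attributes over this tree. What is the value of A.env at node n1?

-7

1. n1.pre = -5  [-5]
2. n3.pre = 3  [3]
3. n4.acc = 22  [terminal]
4. n5.hot = 14  [terminal]
5. n6.hot = 0  [terminal]
6. n3.env = 27  [a₁.hot * 2 + 27]
7. n7.wid = 27  [27]
8. n8.acc = 8  [terminal]
9. n9.hot = 5  [terminal]
10. n10.ok = "vw"  [terminal]
11. n7.ok = 30  [a.hot * -1 + 35]
12. n7.lab = 11  [B.wid - 16]
13. n7.off = "mvw"  ["m" ++ f.ok]
14. n2.tag = 5  [A.env * -2 + 59]
15. n2.lim = "vy"  ["vy"]
16. n12.ok = "kx"  [terminal]
17. n13.hot = 12  [terminal]
18. n14.wid = 8  [a.hot - 4]
19. n15.ok = "xv"  [terminal]
20. n14.ok = -1  [B.wid - 9]
21. n14.lab = 3  [3]
22. n14.off = "zp"  ["zp"]
23. n11.tag = 0  [a.hot - 12]
24. n11.lim = "rr"  ["rr"]
25. n1.env = -7  [C₀.tag + A.pre - 7]
26. n18.wid = 21  [21]
27. n19.hot = 27  [terminal]
28. n20.hot = 25  [terminal]
29. n21.hot = 14  [terminal]
30. n18.ok = 15  [a₁.hot * -2 + 65]
31. n18.lab = 8  [a₁.hot - 17]
32. n18.off = "zr"  ["zr"]
33. n17.ok = -9  [len(B.off) - 11]
34. n17.live = 19  [19]
35. n16.tag = -2  [S.ok + 7]
36. n16.lim = "xv"  ["xv"]
37. n0.ok = 23  [A.env + 30]
38. n0.live = 15  [C.tag + 17]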